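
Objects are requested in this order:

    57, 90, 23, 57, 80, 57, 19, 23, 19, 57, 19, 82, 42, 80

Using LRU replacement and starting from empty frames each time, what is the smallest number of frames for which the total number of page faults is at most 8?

4

f=1: 14 faults
f=2: 11 faults
f=3: 9 faults
f=4: 8 faults
f=5: 8 faults
f=6: 7 faults
f=7: 7 faults
Smallest f with faults ≤ 8 is 4.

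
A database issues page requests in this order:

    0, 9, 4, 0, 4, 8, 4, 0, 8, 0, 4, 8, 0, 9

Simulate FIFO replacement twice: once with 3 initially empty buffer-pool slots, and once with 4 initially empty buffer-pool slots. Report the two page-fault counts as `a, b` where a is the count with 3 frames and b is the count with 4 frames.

3 frames: F F F . . F . F . . . . . F → 6 faults.
4 frames: F F F . . F . . . . . . . . → 4 faults.
4 < 6: adding a frame reduced faults, as is typical.

6, 4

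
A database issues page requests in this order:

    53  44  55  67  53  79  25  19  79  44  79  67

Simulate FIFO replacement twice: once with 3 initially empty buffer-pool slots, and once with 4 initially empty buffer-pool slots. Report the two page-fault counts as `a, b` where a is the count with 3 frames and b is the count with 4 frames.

11, 9

3 frames: F F F F F F F F . F F F → 11 faults.
4 frames: F F F F . F F F . F . F → 9 faults.
9 < 11: adding a frame reduced faults, as is typical.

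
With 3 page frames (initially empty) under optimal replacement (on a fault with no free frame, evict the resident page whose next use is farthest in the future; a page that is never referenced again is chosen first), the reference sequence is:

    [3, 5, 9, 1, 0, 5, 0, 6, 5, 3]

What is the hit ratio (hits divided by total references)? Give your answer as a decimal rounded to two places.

0.40

3 → miss, frames [3]
5 → miss, frames [3, 5]
9 → miss, frames [3, 5, 9]
1 → miss, evict 9, frames [3, 5, 1]
0 → miss, evict 1, frames [3, 5, 0]
5 → hit
0 → hit
6 → miss, evict 0, frames [3, 5, 6]
5 → hit
3 → hit
Hits: 4 of 10 references → 4/10 = 0.4000.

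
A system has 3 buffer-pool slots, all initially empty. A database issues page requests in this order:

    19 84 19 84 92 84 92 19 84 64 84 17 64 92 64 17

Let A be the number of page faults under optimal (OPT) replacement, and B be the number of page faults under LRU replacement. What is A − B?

Under OPT: F F . . F . . . . F . F . . . . → 5 faults.
Under LRU: F F . . F . . . . F . F . F . . → 6 faults.
A − B = 5 − 6 = -1.

-1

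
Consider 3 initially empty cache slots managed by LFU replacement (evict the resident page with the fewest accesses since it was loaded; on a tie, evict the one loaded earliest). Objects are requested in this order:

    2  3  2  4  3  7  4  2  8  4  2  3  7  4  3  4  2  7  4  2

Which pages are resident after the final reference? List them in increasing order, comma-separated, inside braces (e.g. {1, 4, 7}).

{2, 3, 4}

2: miss, frames {2}
3: miss, frames {2,3}
2: hit
4: miss, frames {2,3,4}
3: hit
7: miss, evict 4, frames {2,3,7}
4: miss, evict 7, frames {2,3,4}
2: hit
8: miss, evict 4, frames {2,3,8}
4: miss, evict 8, frames {2,3,4}
2: hit
3: hit
7: miss, evict 4, frames {2,3,7}
4: miss, evict 7, frames {2,3,4}
3: hit
4: hit
2: hit
7: miss, evict 4, frames {2,3,7}
4: miss, evict 7, frames {2,3,4}
2: hit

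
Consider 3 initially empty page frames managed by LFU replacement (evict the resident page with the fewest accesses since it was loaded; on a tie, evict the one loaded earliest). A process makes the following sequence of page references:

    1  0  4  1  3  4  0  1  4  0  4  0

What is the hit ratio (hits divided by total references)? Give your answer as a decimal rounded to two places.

1 -> miss, frames [1]
0 -> miss, frames [1, 0]
4 -> miss, frames [1, 0, 4]
1 -> hit
3 -> miss, evict 0, frames [1, 4, 3]
4 -> hit
0 -> miss, evict 3, frames [1, 4, 0]
1 -> hit
4 -> hit
0 -> hit
4 -> hit
0 -> hit
Hits: 7 of 12 references → 7/12 = 0.5833.

0.58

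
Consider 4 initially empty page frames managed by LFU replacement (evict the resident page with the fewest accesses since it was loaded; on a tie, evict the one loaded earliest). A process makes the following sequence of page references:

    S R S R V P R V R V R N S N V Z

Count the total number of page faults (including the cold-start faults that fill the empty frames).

S → fault, frames (S)
R → fault, frames (S R)
S → hit
R → hit
V → fault, frames (S R V)
P → fault, frames (S R V P)
R → hit
V → hit
R → hit
V → hit
R → hit
N → fault, evict P, frames (S R V N)
S → hit
N → hit
V → hit
Z → fault, evict N, frames (S R V Z)
Page faults: 6.

6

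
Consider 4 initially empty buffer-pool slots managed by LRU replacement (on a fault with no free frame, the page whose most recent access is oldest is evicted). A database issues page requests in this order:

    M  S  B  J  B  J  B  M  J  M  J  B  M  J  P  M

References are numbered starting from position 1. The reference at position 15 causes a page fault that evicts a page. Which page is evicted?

pos 1: M: miss, frames {M}
pos 2: S: miss, frames {M,S}
pos 3: B: miss, frames {M,S,B}
pos 4: J: miss, frames {M,S,B,J}
pos 5: B: hit
pos 6: J: hit
pos 7: B: hit
pos 8: M: hit
pos 9: J: hit
pos 10: M: hit
pos 11: J: hit
pos 12: B: hit
pos 13: M: hit
pos 14: J: hit
pos 15: P: miss, evict S, frames {B,M,J,P}
At position 15, page S is evicted.

S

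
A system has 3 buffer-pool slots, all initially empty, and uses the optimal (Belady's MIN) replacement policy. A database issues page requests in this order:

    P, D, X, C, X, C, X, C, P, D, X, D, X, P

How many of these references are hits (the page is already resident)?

P: miss, frames [P]
D: miss, frames [P, D]
X: miss, frames [P, D, X]
C: miss, evict D, frames [P, X, C]
X: hit
C: hit
X: hit
C: hit
P: hit
D: miss, evict C, frames [P, X, D]
X: hit
D: hit
X: hit
P: hit
Hits: 9.

9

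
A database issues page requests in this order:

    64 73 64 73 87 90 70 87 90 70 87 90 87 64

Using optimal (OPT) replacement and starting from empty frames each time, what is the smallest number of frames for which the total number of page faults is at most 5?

f=1: 14 faults
f=2: 8 faults
f=3: 6 faults
f=4: 5 faults
f=5: 5 faults
Smallest f with faults ≤ 5 is 4.

4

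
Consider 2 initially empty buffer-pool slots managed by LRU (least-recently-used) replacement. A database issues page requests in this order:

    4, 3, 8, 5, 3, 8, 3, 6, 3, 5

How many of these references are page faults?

8

4: miss, frames {4}
3: miss, frames {4,3}
8: miss, evict 4, frames {3,8}
5: miss, evict 3, frames {8,5}
3: miss, evict 8, frames {5,3}
8: miss, evict 5, frames {3,8}
3: hit
6: miss, evict 8, frames {3,6}
3: hit
5: miss, evict 6, frames {3,5}
Page faults: 8.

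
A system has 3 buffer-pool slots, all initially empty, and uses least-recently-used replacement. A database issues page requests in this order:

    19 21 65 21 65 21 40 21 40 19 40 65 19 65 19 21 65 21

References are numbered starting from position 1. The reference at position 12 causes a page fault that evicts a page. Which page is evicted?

21

pos 1: 19 → fault, frames {19}
pos 2: 21 → fault, frames {19,21}
pos 3: 65 → fault, frames {19,21,65}
pos 4: 21 → hit
pos 5: 65 → hit
pos 6: 21 → hit
pos 7: 40 → fault, evict 19, frames {65,21,40}
pos 8: 21 → hit
pos 9: 40 → hit
pos 10: 19 → fault, evict 65, frames {21,40,19}
pos 11: 40 → hit
pos 12: 65 → fault, evict 21, frames {19,40,65}
At position 12, page 21 is evicted.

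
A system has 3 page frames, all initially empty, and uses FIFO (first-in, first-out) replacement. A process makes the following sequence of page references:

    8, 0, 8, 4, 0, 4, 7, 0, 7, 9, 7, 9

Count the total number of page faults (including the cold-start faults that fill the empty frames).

8 → miss, frames [8]
0 → miss, frames [8, 0]
8 → hit
4 → miss, frames [8, 0, 4]
0 → hit
4 → hit
7 → miss, evict 8, frames [0, 4, 7]
0 → hit
7 → hit
9 → miss, evict 0, frames [4, 7, 9]
7 → hit
9 → hit
Page faults: 5.

5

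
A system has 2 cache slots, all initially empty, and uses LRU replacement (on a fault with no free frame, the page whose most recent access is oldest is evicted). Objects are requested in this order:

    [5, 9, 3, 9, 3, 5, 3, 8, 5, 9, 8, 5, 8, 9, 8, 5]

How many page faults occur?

11

5: fault, frames [5]
9: fault, frames [5, 9]
3: fault, evict 5, frames [9, 3]
9: hit
3: hit
5: fault, evict 9, frames [3, 5]
3: hit
8: fault, evict 5, frames [3, 8]
5: fault, evict 3, frames [8, 5]
9: fault, evict 8, frames [5, 9]
8: fault, evict 5, frames [9, 8]
5: fault, evict 9, frames [8, 5]
8: hit
9: fault, evict 5, frames [8, 9]
8: hit
5: fault, evict 9, frames [8, 5]
Page faults: 11.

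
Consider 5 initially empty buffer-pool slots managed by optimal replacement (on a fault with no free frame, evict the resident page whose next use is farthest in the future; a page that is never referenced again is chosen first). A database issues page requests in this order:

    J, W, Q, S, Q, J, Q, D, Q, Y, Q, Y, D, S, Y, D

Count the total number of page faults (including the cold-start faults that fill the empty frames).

6

J -> fault, frames (J)
W -> fault, frames (J W)
Q -> fault, frames (J W Q)
S -> fault, frames (J W Q S)
Q -> hit
J -> hit
Q -> hit
D -> fault, frames (J W Q S D)
Q -> hit
Y -> fault, evict W, frames (J Q S D Y)
Q -> hit
Y -> hit
D -> hit
S -> hit
Y -> hit
D -> hit
Page faults: 6.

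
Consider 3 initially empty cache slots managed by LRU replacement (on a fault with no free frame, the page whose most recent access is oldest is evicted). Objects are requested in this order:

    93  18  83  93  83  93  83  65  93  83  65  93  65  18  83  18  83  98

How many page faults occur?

93 → miss, frames (93)
18 → miss, frames (93 18)
83 → miss, frames (93 18 83)
93 → hit
83 → hit
93 → hit
83 → hit
65 → miss, evict 18, frames (93 83 65)
93 → hit
83 → hit
65 → hit
93 → hit
65 → hit
18 → miss, evict 83, frames (93 65 18)
83 → miss, evict 93, frames (65 18 83)
18 → hit
83 → hit
98 → miss, evict 65, frames (18 83 98)
Page faults: 7.

7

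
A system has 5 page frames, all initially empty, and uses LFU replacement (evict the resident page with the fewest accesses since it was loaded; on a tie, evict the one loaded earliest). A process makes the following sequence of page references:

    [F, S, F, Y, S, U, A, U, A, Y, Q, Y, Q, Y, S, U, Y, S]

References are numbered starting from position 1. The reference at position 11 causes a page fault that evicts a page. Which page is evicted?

pos 1: F -> fault, frames [F]
pos 2: S -> fault, frames [F, S]
pos 3: F -> hit
pos 4: Y -> fault, frames [F, S, Y]
pos 5: S -> hit
pos 6: U -> fault, frames [F, S, Y, U]
pos 7: A -> fault, frames [F, S, Y, U, A]
pos 8: U -> hit
pos 9: A -> hit
pos 10: Y -> hit
pos 11: Q -> fault, evict F, frames [S, Y, U, A, Q]
At position 11, page F is evicted.

F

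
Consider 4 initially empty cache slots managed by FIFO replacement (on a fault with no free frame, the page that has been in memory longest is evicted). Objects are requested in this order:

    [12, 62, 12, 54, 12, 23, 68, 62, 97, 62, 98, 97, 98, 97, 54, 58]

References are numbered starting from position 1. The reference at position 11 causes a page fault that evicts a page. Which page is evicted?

pos 1: 12 -> fault, frames [12]
pos 2: 62 -> fault, frames [12, 62]
pos 3: 12 -> hit
pos 4: 54 -> fault, frames [12, 62, 54]
pos 5: 12 -> hit
pos 6: 23 -> fault, frames [12, 62, 54, 23]
pos 7: 68 -> fault, evict 12, frames [62, 54, 23, 68]
pos 8: 62 -> hit
pos 9: 97 -> fault, evict 62, frames [54, 23, 68, 97]
pos 10: 62 -> fault, evict 54, frames [23, 68, 97, 62]
pos 11: 98 -> fault, evict 23, frames [68, 97, 62, 98]
At position 11, page 23 is evicted.

23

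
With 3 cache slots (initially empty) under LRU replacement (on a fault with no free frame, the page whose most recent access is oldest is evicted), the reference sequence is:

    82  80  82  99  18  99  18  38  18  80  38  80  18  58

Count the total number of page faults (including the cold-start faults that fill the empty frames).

7

82: miss, frames {82}
80: miss, frames {82,80}
82: hit
99: miss, frames {80,82,99}
18: miss, evict 80, frames {82,99,18}
99: hit
18: hit
38: miss, evict 82, frames {99,18,38}
18: hit
80: miss, evict 99, frames {38,18,80}
38: hit
80: hit
18: hit
58: miss, evict 38, frames {80,18,58}
Page faults: 7.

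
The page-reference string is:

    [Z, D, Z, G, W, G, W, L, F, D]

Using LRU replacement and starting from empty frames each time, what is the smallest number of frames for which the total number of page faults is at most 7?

2

f=1: 10 faults
f=2: 7 faults
f=3: 7 faults
f=4: 7 faults
f=5: 7 faults
f=6: 6 faults
Smallest f with faults ≤ 7 is 2.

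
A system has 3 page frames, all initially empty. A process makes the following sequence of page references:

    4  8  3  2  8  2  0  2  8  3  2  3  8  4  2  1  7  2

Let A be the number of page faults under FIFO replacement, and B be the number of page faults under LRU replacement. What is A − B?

2

Under FIFO: F F F F . . F . F F F . . F . F F F → 12 faults.
Under LRU: F F F F . . F . . F . . . F F F F . → 10 faults.
A − B = 12 − 10 = 2.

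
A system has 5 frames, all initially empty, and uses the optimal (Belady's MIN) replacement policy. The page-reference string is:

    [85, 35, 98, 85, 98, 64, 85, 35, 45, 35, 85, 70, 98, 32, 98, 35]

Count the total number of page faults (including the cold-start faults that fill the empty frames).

85 → miss, frames [85]
35 → miss, frames [85, 35]
98 → miss, frames [85, 35, 98]
85 → hit
98 → hit
64 → miss, frames [85, 35, 98, 64]
85 → hit
35 → hit
45 → miss, frames [85, 35, 98, 64, 45]
35 → hit
85 → hit
70 → miss, evict 45, frames [85, 35, 98, 64, 70]
98 → hit
32 → miss, evict 70, frames [85, 35, 98, 64, 32]
98 → hit
35 → hit
Page faults: 7.

7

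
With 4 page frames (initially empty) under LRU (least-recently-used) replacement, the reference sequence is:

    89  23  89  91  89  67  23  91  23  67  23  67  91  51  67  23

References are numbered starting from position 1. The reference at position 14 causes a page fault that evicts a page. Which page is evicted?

pos 1: 89: miss, frames {89}
pos 2: 23: miss, frames {89,23}
pos 3: 89: hit
pos 4: 91: miss, frames {23,89,91}
pos 5: 89: hit
pos 6: 67: miss, frames {23,91,89,67}
pos 7: 23: hit
pos 8: 91: hit
pos 9: 23: hit
pos 10: 67: hit
pos 11: 23: hit
pos 12: 67: hit
pos 13: 91: hit
pos 14: 51: miss, evict 89, frames {23,67,91,51}
At position 14, page 89 is evicted.

89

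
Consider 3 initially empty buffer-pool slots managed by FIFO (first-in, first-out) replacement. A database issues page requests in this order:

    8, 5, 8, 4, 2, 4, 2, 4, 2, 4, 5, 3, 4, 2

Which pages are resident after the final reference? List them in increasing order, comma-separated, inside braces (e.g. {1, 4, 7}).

8 -> fault, frames [8]
5 -> fault, frames [8, 5]
8 -> hit
4 -> fault, frames [8, 5, 4]
2 -> fault, evict 8, frames [5, 4, 2]
4 -> hit
2 -> hit
4 -> hit
2 -> hit
4 -> hit
5 -> hit
3 -> fault, evict 5, frames [4, 2, 3]
4 -> hit
2 -> hit

{2, 3, 4}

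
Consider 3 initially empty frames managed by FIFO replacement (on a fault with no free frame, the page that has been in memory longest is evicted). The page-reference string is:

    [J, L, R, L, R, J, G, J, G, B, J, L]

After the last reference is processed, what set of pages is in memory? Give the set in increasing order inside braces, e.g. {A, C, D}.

{B, J, L}

J → fault, frames (J)
L → fault, frames (J L)
R → fault, frames (J L R)
L → hit
R → hit
J → hit
G → fault, evict J, frames (L R G)
J → fault, evict L, frames (R G J)
G → hit
B → fault, evict R, frames (G J B)
J → hit
L → fault, evict G, frames (J B L)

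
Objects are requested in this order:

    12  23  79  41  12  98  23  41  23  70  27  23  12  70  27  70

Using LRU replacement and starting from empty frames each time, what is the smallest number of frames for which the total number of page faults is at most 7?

6

f=1: 16 faults
f=2: 14 faults
f=3: 13 faults
f=4: 9 faults
f=5: 8 faults
f=6: 7 faults
f=7: 7 faults
Smallest f with faults ≤ 7 is 6.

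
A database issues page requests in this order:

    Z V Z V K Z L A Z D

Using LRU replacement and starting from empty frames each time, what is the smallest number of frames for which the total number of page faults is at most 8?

2

f=1: 10 faults
f=2: 8 faults
f=3: 6 faults
f=4: 6 faults
f=5: 6 faults
f=6: 6 faults
Smallest f with faults ≤ 8 is 2.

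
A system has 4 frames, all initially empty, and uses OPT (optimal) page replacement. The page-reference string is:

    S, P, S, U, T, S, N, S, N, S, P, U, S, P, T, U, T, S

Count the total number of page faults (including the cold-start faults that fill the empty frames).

S -> fault, frames {S}
P -> fault, frames {S,P}
S -> hit
U -> fault, frames {S,P,U}
T -> fault, frames {S,P,U,T}
S -> hit
N -> fault, evict T, frames {S,P,U,N}
S -> hit
N -> hit
S -> hit
P -> hit
U -> hit
S -> hit
P -> hit
T -> fault, evict N, frames {S,P,U,T}
U -> hit
T -> hit
S -> hit
Page faults: 6.

6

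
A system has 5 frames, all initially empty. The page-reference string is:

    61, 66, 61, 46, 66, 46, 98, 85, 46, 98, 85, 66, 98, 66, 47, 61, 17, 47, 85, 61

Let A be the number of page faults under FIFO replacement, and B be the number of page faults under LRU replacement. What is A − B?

-1

Under FIFO: F F . F . . F F . . . . . . F F F . . . → 8 faults.
Under LRU: F F . F . . F F . . . . . . F F F . F . → 9 faults.
A − B = 8 − 9 = -1.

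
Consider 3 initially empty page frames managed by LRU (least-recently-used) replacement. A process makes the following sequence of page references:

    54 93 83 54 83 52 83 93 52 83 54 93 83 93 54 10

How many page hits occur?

8

54: fault, frames {54}
93: fault, frames {54,93}
83: fault, frames {54,93,83}
54: hit
83: hit
52: fault, evict 93, frames {54,83,52}
83: hit
93: fault, evict 54, frames {52,83,93}
52: hit
83: hit
54: fault, evict 93, frames {52,83,54}
93: fault, evict 52, frames {83,54,93}
83: hit
93: hit
54: hit
10: fault, evict 83, frames {93,54,10}
Hits: 8.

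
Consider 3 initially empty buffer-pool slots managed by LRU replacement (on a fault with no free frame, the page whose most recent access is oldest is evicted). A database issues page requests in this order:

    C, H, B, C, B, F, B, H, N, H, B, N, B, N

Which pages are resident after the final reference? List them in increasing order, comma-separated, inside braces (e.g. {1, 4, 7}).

C → miss, frames [C]
H → miss, frames [C, H]
B → miss, frames [C, H, B]
C → hit
B → hit
F → miss, evict H, frames [C, B, F]
B → hit
H → miss, evict C, frames [F, B, H]
N → miss, evict F, frames [B, H, N]
H → hit
B → hit
N → hit
B → hit
N → hit

{B, H, N}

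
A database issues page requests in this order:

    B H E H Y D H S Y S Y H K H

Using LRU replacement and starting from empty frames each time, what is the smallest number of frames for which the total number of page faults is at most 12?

f=1: 14 faults
f=2: 10 faults
f=3: 8 faults
f=4: 7 faults
f=5: 7 faults
f=6: 7 faults
f=7: 7 faults
Smallest f with faults ≤ 12 is 2.

2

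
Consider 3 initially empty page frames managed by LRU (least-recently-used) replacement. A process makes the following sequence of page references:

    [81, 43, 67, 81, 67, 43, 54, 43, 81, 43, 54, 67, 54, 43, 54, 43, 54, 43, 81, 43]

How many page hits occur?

81 → fault, frames (81)
43 → fault, frames (81 43)
67 → fault, frames (81 43 67)
81 → hit
67 → hit
43 → hit
54 → fault, evict 81, frames (67 43 54)
43 → hit
81 → fault, evict 67, frames (54 43 81)
43 → hit
54 → hit
67 → fault, evict 81, frames (43 54 67)
54 → hit
43 → hit
54 → hit
43 → hit
54 → hit
43 → hit
81 → fault, evict 67, frames (54 43 81)
43 → hit
Hits: 13.

13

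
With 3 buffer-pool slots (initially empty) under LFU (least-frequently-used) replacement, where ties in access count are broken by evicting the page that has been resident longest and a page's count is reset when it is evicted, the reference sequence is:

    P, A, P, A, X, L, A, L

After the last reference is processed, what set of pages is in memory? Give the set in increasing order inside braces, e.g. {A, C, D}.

{A, L, P}

P -> fault, frames (P)
A -> fault, frames (P A)
P -> hit
A -> hit
X -> fault, frames (P A X)
L -> fault, evict X, frames (P A L)
A -> hit
L -> hit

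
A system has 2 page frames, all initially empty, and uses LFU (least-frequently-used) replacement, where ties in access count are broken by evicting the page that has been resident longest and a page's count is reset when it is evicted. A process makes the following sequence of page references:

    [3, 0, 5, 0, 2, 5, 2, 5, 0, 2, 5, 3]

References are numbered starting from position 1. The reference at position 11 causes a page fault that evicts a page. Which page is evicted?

2

pos 1: 3: fault, frames {3}
pos 2: 0: fault, frames {3,0}
pos 3: 5: fault, evict 3, frames {0,5}
pos 4: 0: hit
pos 5: 2: fault, evict 5, frames {0,2}
pos 6: 5: fault, evict 2, frames {0,5}
pos 7: 2: fault, evict 5, frames {0,2}
pos 8: 5: fault, evict 2, frames {0,5}
pos 9: 0: hit
pos 10: 2: fault, evict 5, frames {0,2}
pos 11: 5: fault, evict 2, frames {0,5}
At position 11, page 2 is evicted.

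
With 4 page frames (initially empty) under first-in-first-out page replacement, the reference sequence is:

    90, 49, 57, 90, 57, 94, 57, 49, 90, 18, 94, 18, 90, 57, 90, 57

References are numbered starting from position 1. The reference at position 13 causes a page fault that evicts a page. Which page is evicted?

pos 1: 90 → miss, frames (90)
pos 2: 49 → miss, frames (90 49)
pos 3: 57 → miss, frames (90 49 57)
pos 4: 90 → hit
pos 5: 57 → hit
pos 6: 94 → miss, frames (90 49 57 94)
pos 7: 57 → hit
pos 8: 49 → hit
pos 9: 90 → hit
pos 10: 18 → miss, evict 90, frames (49 57 94 18)
pos 11: 94 → hit
pos 12: 18 → hit
pos 13: 90 → miss, evict 49, frames (57 94 18 90)
At position 13, page 49 is evicted.

49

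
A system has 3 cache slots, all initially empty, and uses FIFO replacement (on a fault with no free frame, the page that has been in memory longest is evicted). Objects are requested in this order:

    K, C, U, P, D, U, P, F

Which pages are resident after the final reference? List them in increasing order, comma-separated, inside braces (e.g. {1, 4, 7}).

{D, F, P}

K → miss, frames (K)
C → miss, frames (K C)
U → miss, frames (K C U)
P → miss, evict K, frames (C U P)
D → miss, evict C, frames (U P D)
U → hit
P → hit
F → miss, evict U, frames (P D F)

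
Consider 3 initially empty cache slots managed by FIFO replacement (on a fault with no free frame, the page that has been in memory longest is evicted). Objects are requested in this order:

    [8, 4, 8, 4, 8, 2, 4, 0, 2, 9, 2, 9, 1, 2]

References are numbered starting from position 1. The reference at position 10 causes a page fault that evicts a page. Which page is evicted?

4

pos 1: 8: fault, frames {8}
pos 2: 4: fault, frames {8,4}
pos 3: 8: hit
pos 4: 4: hit
pos 5: 8: hit
pos 6: 2: fault, frames {8,4,2}
pos 7: 4: hit
pos 8: 0: fault, evict 8, frames {4,2,0}
pos 9: 2: hit
pos 10: 9: fault, evict 4, frames {2,0,9}
At position 10, page 4 is evicted.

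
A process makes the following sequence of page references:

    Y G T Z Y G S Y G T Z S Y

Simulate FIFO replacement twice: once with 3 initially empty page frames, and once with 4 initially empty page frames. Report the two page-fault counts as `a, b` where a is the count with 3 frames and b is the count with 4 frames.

3 frames: F F F F F F F . . F F . F → 10 faults.
4 frames: F F F F . . F F F F F F F → 11 faults.
11 > 10: adding a frame increased faults — Belady's anomaly.

10, 11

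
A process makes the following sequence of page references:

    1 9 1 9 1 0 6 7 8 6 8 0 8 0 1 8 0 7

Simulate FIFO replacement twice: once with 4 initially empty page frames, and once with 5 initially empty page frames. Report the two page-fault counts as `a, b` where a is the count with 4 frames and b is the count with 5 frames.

8, 7

4 frames: F F . . . F F F F . . . . . F . F . → 8 faults.
5 frames: F F . . . F F F F . . . . . F . . . → 7 faults.
7 < 8: adding a frame reduced faults, as is typical.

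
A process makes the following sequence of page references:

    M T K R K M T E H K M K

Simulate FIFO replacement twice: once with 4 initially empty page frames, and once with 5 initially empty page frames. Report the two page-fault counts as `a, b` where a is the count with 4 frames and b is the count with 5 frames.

8, 7

4 frames: F F F F . . . F F . F F → 8 faults.
5 frames: F F F F . . . F F . F . → 7 faults.
7 < 8: adding a frame reduced faults, as is typical.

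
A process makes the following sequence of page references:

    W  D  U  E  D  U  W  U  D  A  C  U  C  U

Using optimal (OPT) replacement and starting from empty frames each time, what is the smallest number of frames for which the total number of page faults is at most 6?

f=1: 14 faults
f=2: 9 faults
f=3: 7 faults
f=4: 6 faults
f=5: 6 faults
f=6: 6 faults
Smallest f with faults ≤ 6 is 4.

4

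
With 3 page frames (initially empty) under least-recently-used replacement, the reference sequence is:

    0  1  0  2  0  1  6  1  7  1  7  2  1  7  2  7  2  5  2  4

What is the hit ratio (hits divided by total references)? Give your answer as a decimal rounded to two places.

0 → miss, frames [0]
1 → miss, frames [0, 1]
0 → hit
2 → miss, frames [1, 0, 2]
0 → hit
1 → hit
6 → miss, evict 2, frames [0, 1, 6]
1 → hit
7 → miss, evict 0, frames [6, 1, 7]
1 → hit
7 → hit
2 → miss, evict 6, frames [1, 7, 2]
1 → hit
7 → hit
2 → hit
7 → hit
2 → hit
5 → miss, evict 1, frames [7, 2, 5]
2 → hit
4 → miss, evict 7, frames [5, 2, 4]
Hits: 12 of 20 references → 12/20 = 0.6000.

0.60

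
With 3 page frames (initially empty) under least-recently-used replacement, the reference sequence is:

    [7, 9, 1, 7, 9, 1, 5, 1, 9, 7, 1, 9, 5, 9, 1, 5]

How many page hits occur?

7: fault, frames {7}
9: fault, frames {7,9}
1: fault, frames {7,9,1}
7: hit
9: hit
1: hit
5: fault, evict 7, frames {9,1,5}
1: hit
9: hit
7: fault, evict 5, frames {1,9,7}
1: hit
9: hit
5: fault, evict 7, frames {1,9,5}
9: hit
1: hit
5: hit
Hits: 10.

10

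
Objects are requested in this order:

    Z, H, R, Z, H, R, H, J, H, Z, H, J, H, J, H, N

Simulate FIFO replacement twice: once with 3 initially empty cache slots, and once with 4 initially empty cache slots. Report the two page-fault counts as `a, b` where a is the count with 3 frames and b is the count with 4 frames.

7, 5

3 frames: F F F . . . . F . F F . . . . F → 7 faults.
4 frames: F F F . . . . F . . . . . . . F → 5 faults.
5 < 7: adding a frame reduced faults, as is typical.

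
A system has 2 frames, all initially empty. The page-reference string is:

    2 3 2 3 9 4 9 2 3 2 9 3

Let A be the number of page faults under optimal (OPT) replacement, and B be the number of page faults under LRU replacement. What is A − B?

Under OPT: F F . . F F . F F . F . → 7 faults.
Under LRU: F F . . F F . F F . F F → 8 faults.
A − B = 7 − 8 = -1.

-1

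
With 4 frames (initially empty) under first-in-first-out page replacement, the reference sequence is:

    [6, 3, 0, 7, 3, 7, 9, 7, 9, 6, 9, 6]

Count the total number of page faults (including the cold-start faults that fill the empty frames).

6

6 -> miss, frames {6}
3 -> miss, frames {6,3}
0 -> miss, frames {6,3,0}
7 -> miss, frames {6,3,0,7}
3 -> hit
7 -> hit
9 -> miss, evict 6, frames {3,0,7,9}
7 -> hit
9 -> hit
6 -> miss, evict 3, frames {0,7,9,6}
9 -> hit
6 -> hit
Page faults: 6.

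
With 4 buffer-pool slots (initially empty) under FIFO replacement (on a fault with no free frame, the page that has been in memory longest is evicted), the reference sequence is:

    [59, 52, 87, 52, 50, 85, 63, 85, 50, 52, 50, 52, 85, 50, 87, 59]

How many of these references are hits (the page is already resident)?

59: fault, frames [59]
52: fault, frames [59, 52]
87: fault, frames [59, 52, 87]
52: hit
50: fault, frames [59, 52, 87, 50]
85: fault, evict 59, frames [52, 87, 50, 85]
63: fault, evict 52, frames [87, 50, 85, 63]
85: hit
50: hit
52: fault, evict 87, frames [50, 85, 63, 52]
50: hit
52: hit
85: hit
50: hit
87: fault, evict 50, frames [85, 63, 52, 87]
59: fault, evict 85, frames [63, 52, 87, 59]
Hits: 7.

7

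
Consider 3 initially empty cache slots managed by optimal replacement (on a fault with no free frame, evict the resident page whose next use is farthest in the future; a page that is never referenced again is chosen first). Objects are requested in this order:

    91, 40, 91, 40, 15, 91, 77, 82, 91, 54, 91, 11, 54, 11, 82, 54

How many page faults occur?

91 -> fault, frames (91)
40 -> fault, frames (91 40)
91 -> hit
40 -> hit
15 -> fault, frames (91 40 15)
91 -> hit
77 -> fault, evict 15, frames (91 40 77)
82 -> fault, evict 77, frames (91 40 82)
91 -> hit
54 -> fault, evict 40, frames (91 82 54)
91 -> hit
11 -> fault, evict 91, frames (82 54 11)
54 -> hit
11 -> hit
82 -> hit
54 -> hit
Page faults: 7.

7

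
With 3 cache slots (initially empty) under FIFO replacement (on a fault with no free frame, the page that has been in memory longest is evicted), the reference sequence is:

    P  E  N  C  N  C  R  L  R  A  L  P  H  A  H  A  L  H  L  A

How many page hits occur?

P → miss, frames (P)
E → miss, frames (P E)
N → miss, frames (P E N)
C → miss, evict P, frames (E N C)
N → hit
C → hit
R → miss, evict E, frames (N C R)
L → miss, evict N, frames (C R L)
R → hit
A → miss, evict C, frames (R L A)
L → hit
P → miss, evict R, frames (L A P)
H → miss, evict L, frames (A P H)
A → hit
H → hit
A → hit
L → miss, evict A, frames (P H L)
H → hit
L → hit
A → miss, evict P, frames (H L A)
Hits: 9.

9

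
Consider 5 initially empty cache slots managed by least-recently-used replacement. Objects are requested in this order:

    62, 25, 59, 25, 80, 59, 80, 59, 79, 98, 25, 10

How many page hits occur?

5

62 → fault, frames {62}
25 → fault, frames {62,25}
59 → fault, frames {62,25,59}
25 → hit
80 → fault, frames {62,59,25,80}
59 → hit
80 → hit
59 → hit
79 → fault, frames {62,25,80,59,79}
98 → fault, evict 62, frames {25,80,59,79,98}
25 → hit
10 → fault, evict 80, frames {59,79,98,25,10}
Hits: 5.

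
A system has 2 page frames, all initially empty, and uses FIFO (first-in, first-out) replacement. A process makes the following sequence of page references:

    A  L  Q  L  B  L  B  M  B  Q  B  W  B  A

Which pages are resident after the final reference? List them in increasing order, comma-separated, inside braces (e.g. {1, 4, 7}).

A: fault, frames {A}
L: fault, frames {A,L}
Q: fault, evict A, frames {L,Q}
L: hit
B: fault, evict L, frames {Q,B}
L: fault, evict Q, frames {B,L}
B: hit
M: fault, evict B, frames {L,M}
B: fault, evict L, frames {M,B}
Q: fault, evict M, frames {B,Q}
B: hit
W: fault, evict B, frames {Q,W}
B: fault, evict Q, frames {W,B}
A: fault, evict W, frames {B,A}

{A, B}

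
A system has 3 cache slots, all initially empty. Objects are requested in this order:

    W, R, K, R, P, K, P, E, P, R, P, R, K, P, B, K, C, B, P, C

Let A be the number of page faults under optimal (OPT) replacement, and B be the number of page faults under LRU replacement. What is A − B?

-2

Under OPT: F F F . F . . F . . . . F . F . F . . . → 8 faults.
Under LRU: F F F . F . . F . F . . F . F . F . F . → 10 faults.
A − B = 8 − 10 = -2.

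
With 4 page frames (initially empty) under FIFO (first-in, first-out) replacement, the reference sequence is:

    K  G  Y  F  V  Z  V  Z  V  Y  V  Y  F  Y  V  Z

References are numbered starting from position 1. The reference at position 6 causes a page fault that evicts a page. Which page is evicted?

G

pos 1: K: fault, frames {K}
pos 2: G: fault, frames {K,G}
pos 3: Y: fault, frames {K,G,Y}
pos 4: F: fault, frames {K,G,Y,F}
pos 5: V: fault, evict K, frames {G,Y,F,V}
pos 6: Z: fault, evict G, frames {Y,F,V,Z}
At position 6, page G is evicted.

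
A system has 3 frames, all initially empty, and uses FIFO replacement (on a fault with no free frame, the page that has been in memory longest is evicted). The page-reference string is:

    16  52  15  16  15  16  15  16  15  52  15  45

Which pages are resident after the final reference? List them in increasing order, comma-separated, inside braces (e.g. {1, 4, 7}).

16: fault, frames [16]
52: fault, frames [16, 52]
15: fault, frames [16, 52, 15]
16: hit
15: hit
16: hit
15: hit
16: hit
15: hit
52: hit
15: hit
45: fault, evict 16, frames [52, 15, 45]

{15, 45, 52}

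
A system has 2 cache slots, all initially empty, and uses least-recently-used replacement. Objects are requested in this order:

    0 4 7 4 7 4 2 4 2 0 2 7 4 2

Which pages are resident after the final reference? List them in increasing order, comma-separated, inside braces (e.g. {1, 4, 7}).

0 -> miss, frames (0)
4 -> miss, frames (0 4)
7 -> miss, evict 0, frames (4 7)
4 -> hit
7 -> hit
4 -> hit
2 -> miss, evict 7, frames (4 2)
4 -> hit
2 -> hit
0 -> miss, evict 4, frames (2 0)
2 -> hit
7 -> miss, evict 0, frames (2 7)
4 -> miss, evict 2, frames (7 4)
2 -> miss, evict 7, frames (4 2)

{2, 4}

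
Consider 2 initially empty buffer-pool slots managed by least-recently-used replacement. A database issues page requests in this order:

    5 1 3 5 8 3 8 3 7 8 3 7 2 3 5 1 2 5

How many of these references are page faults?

5 -> miss, frames {5}
1 -> miss, frames {5,1}
3 -> miss, evict 5, frames {1,3}
5 -> miss, evict 1, frames {3,5}
8 -> miss, evict 3, frames {5,8}
3 -> miss, evict 5, frames {8,3}
8 -> hit
3 -> hit
7 -> miss, evict 8, frames {3,7}
8 -> miss, evict 3, frames {7,8}
3 -> miss, evict 7, frames {8,3}
7 -> miss, evict 8, frames {3,7}
2 -> miss, evict 3, frames {7,2}
3 -> miss, evict 7, frames {2,3}
5 -> miss, evict 2, frames {3,5}
1 -> miss, evict 3, frames {5,1}
2 -> miss, evict 5, frames {1,2}
5 -> miss, evict 1, frames {2,5}
Page faults: 16.

16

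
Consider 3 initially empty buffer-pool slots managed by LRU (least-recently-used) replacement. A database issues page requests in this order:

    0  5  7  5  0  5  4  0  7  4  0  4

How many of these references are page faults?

5

0 → miss, frames (0)
5 → miss, frames (0 5)
7 → miss, frames (0 5 7)
5 → hit
0 → hit
5 → hit
4 → miss, evict 7, frames (0 5 4)
0 → hit
7 → miss, evict 5, frames (4 0 7)
4 → hit
0 → hit
4 → hit
Page faults: 5.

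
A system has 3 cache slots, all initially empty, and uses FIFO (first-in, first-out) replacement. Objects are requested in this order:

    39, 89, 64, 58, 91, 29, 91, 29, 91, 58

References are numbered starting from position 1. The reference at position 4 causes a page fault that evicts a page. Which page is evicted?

pos 1: 39: fault, frames [39]
pos 2: 89: fault, frames [39, 89]
pos 3: 64: fault, frames [39, 89, 64]
pos 4: 58: fault, evict 39, frames [89, 64, 58]
At position 4, page 39 is evicted.

39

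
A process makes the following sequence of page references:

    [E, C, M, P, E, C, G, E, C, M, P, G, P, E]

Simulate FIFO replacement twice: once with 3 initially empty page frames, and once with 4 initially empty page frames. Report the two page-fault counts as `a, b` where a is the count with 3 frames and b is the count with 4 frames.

10, 11

3 frames: F F F F F F F . . F F . . F → 10 faults.
4 frames: F F F F . . F F F F F F . F → 11 faults.
11 > 10: adding a frame increased faults — Belady's anomaly.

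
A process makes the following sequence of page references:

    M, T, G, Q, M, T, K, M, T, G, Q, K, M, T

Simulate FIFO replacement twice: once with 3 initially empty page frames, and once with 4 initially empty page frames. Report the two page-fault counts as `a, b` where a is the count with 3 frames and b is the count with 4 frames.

11, 12

3 frames: F F F F F F F . . F F . F F → 11 faults.
4 frames: F F F F . . F F F F F F F F → 12 faults.
12 > 11: adding a frame increased faults — Belady's anomaly.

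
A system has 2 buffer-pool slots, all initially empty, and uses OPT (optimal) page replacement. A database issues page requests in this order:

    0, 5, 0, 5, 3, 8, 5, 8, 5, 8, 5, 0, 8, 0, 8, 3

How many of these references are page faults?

6

0 -> fault, frames {0}
5 -> fault, frames {0,5}
0 -> hit
5 -> hit
3 -> fault, evict 0, frames {5,3}
8 -> fault, evict 3, frames {5,8}
5 -> hit
8 -> hit
5 -> hit
8 -> hit
5 -> hit
0 -> fault, evict 5, frames {8,0}
8 -> hit
0 -> hit
8 -> hit
3 -> fault, evict 0, frames {8,3}
Page faults: 6.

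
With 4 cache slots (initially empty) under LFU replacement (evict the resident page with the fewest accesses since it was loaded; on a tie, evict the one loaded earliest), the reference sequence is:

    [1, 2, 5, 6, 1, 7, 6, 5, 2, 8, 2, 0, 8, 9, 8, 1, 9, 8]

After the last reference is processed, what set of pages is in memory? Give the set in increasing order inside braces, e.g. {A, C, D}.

{1, 5, 6, 8}

1: miss, frames [1]
2: miss, frames [1, 2]
5: miss, frames [1, 2, 5]
6: miss, frames [1, 2, 5, 6]
1: hit
7: miss, evict 2, frames [1, 5, 6, 7]
6: hit
5: hit
2: miss, evict 7, frames [1, 5, 6, 2]
8: miss, evict 2, frames [1, 5, 6, 8]
2: miss, evict 8, frames [1, 5, 6, 2]
0: miss, evict 2, frames [1, 5, 6, 0]
8: miss, evict 0, frames [1, 5, 6, 8]
9: miss, evict 8, frames [1, 5, 6, 9]
8: miss, evict 9, frames [1, 5, 6, 8]
1: hit
9: miss, evict 8, frames [1, 5, 6, 9]
8: miss, evict 9, frames [1, 5, 6, 8]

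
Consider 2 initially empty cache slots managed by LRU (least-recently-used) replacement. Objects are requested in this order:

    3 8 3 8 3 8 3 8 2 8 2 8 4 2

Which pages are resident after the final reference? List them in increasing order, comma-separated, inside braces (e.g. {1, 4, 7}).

{2, 4}

3 -> miss, frames (3)
8 -> miss, frames (3 8)
3 -> hit
8 -> hit
3 -> hit
8 -> hit
3 -> hit
8 -> hit
2 -> miss, evict 3, frames (8 2)
8 -> hit
2 -> hit
8 -> hit
4 -> miss, evict 2, frames (8 4)
2 -> miss, evict 8, frames (4 2)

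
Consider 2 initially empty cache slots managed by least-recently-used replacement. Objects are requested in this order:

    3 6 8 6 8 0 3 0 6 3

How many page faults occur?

7

3 -> miss, frames {3}
6 -> miss, frames {3,6}
8 -> miss, evict 3, frames {6,8}
6 -> hit
8 -> hit
0 -> miss, evict 6, frames {8,0}
3 -> miss, evict 8, frames {0,3}
0 -> hit
6 -> miss, evict 3, frames {0,6}
3 -> miss, evict 0, frames {6,3}
Page faults: 7.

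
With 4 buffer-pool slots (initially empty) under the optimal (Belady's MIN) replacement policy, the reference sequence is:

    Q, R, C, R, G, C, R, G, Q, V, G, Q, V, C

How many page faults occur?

Q -> fault, frames (Q)
R -> fault, frames (Q R)
C -> fault, frames (Q R C)
R -> hit
G -> fault, frames (Q R C G)
C -> hit
R -> hit
G -> hit
Q -> hit
V -> fault, evict R, frames (Q C G V)
G -> hit
Q -> hit
V -> hit
C -> hit
Page faults: 5.

5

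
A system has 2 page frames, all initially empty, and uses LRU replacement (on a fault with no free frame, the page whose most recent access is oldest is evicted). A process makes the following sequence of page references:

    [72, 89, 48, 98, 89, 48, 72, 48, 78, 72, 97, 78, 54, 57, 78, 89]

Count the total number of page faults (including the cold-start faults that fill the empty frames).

72: miss, frames (72)
89: miss, frames (72 89)
48: miss, evict 72, frames (89 48)
98: miss, evict 89, frames (48 98)
89: miss, evict 48, frames (98 89)
48: miss, evict 98, frames (89 48)
72: miss, evict 89, frames (48 72)
48: hit
78: miss, evict 72, frames (48 78)
72: miss, evict 48, frames (78 72)
97: miss, evict 78, frames (72 97)
78: miss, evict 72, frames (97 78)
54: miss, evict 97, frames (78 54)
57: miss, evict 78, frames (54 57)
78: miss, evict 54, frames (57 78)
89: miss, evict 57, frames (78 89)
Page faults: 15.

15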